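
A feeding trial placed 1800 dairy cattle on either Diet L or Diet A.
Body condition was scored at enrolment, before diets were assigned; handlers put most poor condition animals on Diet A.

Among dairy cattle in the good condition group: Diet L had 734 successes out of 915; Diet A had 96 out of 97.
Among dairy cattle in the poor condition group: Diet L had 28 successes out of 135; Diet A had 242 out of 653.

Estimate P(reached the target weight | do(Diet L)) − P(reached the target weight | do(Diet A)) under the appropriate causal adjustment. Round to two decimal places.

Starting body condition is set before the diet has any effect — it is not caused by the diet — and it independently drives the outcome. That makes it a confounder, so the causal comparison is within starting body condition levels.
Adjusting over the population distribution of starting body condition: 0.562·(0.802−0.990) + 0.438·(0.207−0.371) = -0.177.

-0.18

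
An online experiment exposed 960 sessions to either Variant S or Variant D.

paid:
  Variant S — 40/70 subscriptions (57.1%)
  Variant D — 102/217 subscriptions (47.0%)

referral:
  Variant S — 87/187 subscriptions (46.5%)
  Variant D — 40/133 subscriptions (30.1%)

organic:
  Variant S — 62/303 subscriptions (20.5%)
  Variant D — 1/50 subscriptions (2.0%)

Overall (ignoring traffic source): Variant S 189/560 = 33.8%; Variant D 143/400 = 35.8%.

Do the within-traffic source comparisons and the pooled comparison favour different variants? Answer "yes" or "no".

yes

Within each traffic source level (paid 57.1% vs 47.0%; referral 46.5% vs 30.1%; organic 20.5% vs 2.0%), Variant S has the higher rate every time. Pooled: 33.8% vs 35.8% — Variant D has the higher rate overall. The two comparisons disagree.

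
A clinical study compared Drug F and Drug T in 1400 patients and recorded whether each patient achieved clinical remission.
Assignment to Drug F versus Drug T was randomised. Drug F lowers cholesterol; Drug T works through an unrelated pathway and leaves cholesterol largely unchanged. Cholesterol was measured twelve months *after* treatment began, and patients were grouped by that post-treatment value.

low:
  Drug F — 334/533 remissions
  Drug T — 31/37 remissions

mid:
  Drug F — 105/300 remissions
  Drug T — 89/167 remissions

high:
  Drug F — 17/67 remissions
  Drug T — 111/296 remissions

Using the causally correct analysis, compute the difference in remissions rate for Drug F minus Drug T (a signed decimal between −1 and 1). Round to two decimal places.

+0.04

Cholesterol here is a post-treatment variable shaped by the drug; conditioning on it would introduce bias rather than remove it. The overall comparison is the causal one.
The causal difference is the pooled difference: 0.507 − 0.462 = +0.045.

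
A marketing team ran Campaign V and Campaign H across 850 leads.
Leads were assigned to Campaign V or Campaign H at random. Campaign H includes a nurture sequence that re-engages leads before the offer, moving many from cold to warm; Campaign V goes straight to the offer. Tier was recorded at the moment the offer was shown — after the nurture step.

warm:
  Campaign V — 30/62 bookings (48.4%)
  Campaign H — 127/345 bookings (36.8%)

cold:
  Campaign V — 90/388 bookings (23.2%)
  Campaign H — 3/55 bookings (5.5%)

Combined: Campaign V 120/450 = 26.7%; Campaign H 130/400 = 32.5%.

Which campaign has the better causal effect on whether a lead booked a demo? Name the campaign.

Campaign H

Engagement tier lies on the pathway campaign → engagement tier → outcome, so adjusting for it blocks the indirect effect. For the total causal effect of campaign, use the unadjusted pooled rates.
Pooled: Campaign V 26.7% vs Campaign H 32.5%; Campaign H is higher overall.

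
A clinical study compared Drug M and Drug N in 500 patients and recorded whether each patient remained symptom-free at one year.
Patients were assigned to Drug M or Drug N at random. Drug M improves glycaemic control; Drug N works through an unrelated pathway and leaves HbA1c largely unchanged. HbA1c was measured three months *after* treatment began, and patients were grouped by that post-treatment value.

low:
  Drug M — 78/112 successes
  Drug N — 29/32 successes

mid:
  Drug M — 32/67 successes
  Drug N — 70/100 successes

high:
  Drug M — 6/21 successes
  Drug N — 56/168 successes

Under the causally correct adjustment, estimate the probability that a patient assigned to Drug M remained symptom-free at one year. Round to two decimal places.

HbA1c is recorded after the drug and is itself shifted by it — it sits on the causal path from drug to outcome. Conditioning on a mediator would strip out part of the effect we want; the pooled comparison gives the total causal effect.
So P(outcome | do(Drug M)) is just the pooled rate for Drug M: 116/200 = 0.580.

0.58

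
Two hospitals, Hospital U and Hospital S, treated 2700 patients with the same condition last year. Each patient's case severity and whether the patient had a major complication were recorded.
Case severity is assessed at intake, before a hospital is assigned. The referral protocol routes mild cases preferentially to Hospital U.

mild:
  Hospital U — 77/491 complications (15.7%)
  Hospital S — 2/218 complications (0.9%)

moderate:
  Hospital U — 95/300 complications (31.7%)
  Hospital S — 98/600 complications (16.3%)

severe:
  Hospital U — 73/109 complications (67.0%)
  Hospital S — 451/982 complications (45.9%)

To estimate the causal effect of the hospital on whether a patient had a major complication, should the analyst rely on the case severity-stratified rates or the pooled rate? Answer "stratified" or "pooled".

Case severity is set before the hospital has any effect — it is not caused by the hospital — and it independently drives the outcome. That makes it a confounder, so the causal comparison is within case severity levels.
Within each level — mild: 15.7% vs 0.9%; moderate: 31.7% vs 16.3%; severe: 67.0% vs 45.9% — Hospital S is lower every time.

stratified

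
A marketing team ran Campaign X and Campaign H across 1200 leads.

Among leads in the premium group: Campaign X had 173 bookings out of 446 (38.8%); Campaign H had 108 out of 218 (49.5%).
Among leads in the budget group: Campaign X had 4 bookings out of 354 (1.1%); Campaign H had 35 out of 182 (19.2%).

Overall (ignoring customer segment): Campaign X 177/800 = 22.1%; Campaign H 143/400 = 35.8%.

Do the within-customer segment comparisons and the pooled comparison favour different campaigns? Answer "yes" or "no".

Within each customer segment level (premium 38.8% vs 49.5%; budget 1.1% vs 19.2%), Campaign H has the higher rate every time. Pooled: 22.1% vs 35.8% — Campaign H has the higher rate overall. They agree.

no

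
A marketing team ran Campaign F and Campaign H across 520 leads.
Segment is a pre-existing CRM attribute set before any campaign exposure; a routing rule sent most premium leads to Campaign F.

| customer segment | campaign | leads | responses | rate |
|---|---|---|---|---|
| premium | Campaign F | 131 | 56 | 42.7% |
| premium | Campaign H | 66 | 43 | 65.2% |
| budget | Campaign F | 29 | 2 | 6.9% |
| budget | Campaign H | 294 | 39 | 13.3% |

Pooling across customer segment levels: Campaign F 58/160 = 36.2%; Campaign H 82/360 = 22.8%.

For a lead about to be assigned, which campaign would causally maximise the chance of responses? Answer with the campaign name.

Here customer segment is a common cause — it drives both which campaign a case falls under and the outcome. The crude comparison mixes populations; the stratum-specific rates are the causally relevant ones.
Within each level — premium: 42.7% vs 65.2%; budget: 6.9% vs 13.3% — Campaign H is higher every time.

Campaign H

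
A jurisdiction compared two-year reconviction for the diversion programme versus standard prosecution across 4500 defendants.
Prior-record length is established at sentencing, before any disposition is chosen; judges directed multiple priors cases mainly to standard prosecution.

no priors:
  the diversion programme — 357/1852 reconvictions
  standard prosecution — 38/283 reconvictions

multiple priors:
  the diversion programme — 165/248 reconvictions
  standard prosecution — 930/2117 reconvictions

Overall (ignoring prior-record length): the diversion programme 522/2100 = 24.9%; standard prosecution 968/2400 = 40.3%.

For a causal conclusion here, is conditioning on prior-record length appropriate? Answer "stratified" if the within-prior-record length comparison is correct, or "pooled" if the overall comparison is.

stratified

The stratified and pooled comparisons disagree (standard prosecution wins within each prior-record length; the diversion programme wins overall), so the answer turns on the causal role of prior-record length.
Here prior-record length is a common cause — it drives both which disposition a case falls under and the outcome. The crude comparison mixes populations; the stratum-specific rates are the causally relevant ones.
Within each level — no priors: 19.3% vs 13.4%; multiple priors: 66.5% vs 43.9% — standard prosecution is lower every time.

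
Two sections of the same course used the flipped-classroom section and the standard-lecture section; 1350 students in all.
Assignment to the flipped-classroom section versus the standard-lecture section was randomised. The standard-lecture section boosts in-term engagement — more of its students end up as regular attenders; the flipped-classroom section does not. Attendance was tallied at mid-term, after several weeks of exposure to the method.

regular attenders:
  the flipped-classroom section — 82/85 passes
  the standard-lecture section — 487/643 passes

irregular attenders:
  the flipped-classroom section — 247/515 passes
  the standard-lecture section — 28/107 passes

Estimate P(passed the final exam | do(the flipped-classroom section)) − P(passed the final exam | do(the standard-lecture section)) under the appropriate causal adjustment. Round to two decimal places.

Because the teaching method influences mid-term attendance, mid-term attendance is a post-treatment mediator, not a confounder. Stratifying on it would bias the estimate; the causal effect is the crude pooled difference.
The causal difference is the pooled difference: 0.548 − 0.687 = -0.138.

-0.14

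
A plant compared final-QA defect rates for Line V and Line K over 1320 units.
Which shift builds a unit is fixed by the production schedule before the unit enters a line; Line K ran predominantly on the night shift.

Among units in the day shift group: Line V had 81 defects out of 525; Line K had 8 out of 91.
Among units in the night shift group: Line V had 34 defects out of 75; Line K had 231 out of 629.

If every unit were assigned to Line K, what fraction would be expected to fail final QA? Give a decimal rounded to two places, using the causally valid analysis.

Shift differs across lines for reasons unrelated to any effect of the line itself, and it separately predicts the outcome — a classic confounder. We must compare within shift levels.
Standardising Line K to the population shift mix: 0.467·8/91 + 0.533·231/629 = 0.237.

0.24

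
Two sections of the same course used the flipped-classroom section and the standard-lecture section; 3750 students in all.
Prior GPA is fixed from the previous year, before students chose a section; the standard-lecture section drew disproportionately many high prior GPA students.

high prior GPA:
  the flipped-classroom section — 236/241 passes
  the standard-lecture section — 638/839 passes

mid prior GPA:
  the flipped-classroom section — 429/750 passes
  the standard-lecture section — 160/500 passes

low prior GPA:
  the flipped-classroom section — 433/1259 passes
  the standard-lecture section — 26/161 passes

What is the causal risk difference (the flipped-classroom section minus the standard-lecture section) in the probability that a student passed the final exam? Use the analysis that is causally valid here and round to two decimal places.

+0.22

The prior GPA band-specific comparison favours the flipped-classroom section throughout, but the pooled figures favour the standard-lecture section. The question is whether to condition on prior GPA band.
Here prior GPA band is a common cause — it drives both which teaching method a case falls under and the outcome. The crude comparison mixes populations; the stratum-specific rates are the causally relevant ones.
Adjusting over the population distribution of prior GPA band: 0.288·(0.979−0.760) + 0.333·(0.572−0.320) + 0.379·(0.344−0.161) = +0.216.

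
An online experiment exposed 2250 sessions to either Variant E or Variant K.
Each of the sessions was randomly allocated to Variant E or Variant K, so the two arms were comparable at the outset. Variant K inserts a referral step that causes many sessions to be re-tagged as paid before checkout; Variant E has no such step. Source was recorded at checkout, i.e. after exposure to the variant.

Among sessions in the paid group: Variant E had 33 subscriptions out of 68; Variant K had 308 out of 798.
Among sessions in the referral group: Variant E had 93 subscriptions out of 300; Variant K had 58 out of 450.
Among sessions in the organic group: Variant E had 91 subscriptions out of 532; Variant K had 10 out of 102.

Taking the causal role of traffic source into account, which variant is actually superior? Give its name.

Traffic source here is a post-treatment variable shaped by the variant; conditioning on it would introduce bias rather than remove it. The overall comparison is the causal one.
Pooled: Variant E 24.1% vs Variant K 27.9%; Variant K is higher overall.

Variant K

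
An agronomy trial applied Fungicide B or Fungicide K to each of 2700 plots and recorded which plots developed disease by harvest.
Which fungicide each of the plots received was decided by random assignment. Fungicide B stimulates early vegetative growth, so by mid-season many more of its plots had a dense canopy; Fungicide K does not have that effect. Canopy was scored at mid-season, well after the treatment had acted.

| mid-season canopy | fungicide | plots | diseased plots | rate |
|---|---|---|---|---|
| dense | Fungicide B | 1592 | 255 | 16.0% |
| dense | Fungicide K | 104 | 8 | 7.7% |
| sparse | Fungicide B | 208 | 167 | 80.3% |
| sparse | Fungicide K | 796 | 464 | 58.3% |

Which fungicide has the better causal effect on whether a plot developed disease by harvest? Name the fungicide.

Fungicide B

Mid-season canopy lies on the pathway fungicide → mid-season canopy → outcome, so adjusting for it blocks the indirect effect. For the total causal effect of fungicide, use the unadjusted pooled rates.
Pooled: Fungicide B 23.4% vs Fungicide K 52.4%; Fungicide B is lower overall.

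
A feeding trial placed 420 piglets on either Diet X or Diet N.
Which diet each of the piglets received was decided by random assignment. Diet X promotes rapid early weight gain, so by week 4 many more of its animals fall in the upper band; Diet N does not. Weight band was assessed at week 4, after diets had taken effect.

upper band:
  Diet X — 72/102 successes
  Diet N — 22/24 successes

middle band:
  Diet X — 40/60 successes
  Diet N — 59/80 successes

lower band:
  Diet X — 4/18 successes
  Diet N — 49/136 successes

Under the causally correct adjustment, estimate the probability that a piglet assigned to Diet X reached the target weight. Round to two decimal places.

Week-4 weight band is recorded after the diet and is itself shifted by it — it sits on the causal path from diet to outcome. Conditioning on a mediator would strip out part of the effect we want; the pooled comparison gives the total causal effect.
So P(outcome | do(Diet X)) is just the pooled rate for Diet X: 116/180 = 0.644.

0.64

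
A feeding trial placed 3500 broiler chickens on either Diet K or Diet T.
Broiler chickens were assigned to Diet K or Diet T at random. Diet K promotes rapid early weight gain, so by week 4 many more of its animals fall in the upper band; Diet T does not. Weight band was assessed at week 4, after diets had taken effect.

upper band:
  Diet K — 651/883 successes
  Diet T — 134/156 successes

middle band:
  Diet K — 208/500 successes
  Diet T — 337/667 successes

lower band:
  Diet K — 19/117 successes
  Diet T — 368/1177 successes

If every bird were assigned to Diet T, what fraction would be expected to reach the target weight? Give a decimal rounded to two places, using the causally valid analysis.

Week-4 weight band is downstream of the diet. One should not condition on a consequence of treatment, so the overall rates are the right comparison.
So P(outcome | do(Diet T)) is just the pooled rate for Diet T: 839/2000 = 0.419.

0.42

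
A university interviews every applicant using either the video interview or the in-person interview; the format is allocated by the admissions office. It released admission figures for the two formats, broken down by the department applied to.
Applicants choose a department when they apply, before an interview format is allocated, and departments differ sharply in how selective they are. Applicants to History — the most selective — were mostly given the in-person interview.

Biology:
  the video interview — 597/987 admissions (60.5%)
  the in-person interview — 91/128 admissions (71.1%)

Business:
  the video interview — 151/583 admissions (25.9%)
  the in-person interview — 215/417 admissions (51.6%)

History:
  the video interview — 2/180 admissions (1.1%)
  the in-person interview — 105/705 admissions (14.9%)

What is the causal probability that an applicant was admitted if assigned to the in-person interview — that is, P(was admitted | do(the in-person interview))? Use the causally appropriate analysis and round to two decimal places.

0.48

Here department is a common cause — it drives both which interview format a case falls under and the outcome. The crude comparison mixes populations; the stratum-specific rates are the causally relevant ones.
Standardising the in-person interview to the population department mix: 0.372·91/128 + 0.333·215/417 + 0.295·105/705 = 0.480.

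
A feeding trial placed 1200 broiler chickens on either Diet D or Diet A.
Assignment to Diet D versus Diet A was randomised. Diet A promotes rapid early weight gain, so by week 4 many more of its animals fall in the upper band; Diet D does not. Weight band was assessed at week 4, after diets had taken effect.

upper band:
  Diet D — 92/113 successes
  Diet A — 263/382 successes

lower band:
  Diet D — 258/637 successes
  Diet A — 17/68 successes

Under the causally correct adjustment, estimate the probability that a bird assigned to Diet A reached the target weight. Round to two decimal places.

The stratified and pooled comparisons disagree (Diet D wins within each week-4 weight band; Diet A wins overall), so the answer turns on the causal role of week-4 weight band.
Stratifying would compare diets among broiler chickens the diets themselves sorted into week-4 weight band groups — a form of selection on an intermediate. The unconditioned pooled rates give the total causal effect.
So P(outcome | do(Diet A)) is just the pooled rate for Diet A: 280/450 = 0.622.

0.62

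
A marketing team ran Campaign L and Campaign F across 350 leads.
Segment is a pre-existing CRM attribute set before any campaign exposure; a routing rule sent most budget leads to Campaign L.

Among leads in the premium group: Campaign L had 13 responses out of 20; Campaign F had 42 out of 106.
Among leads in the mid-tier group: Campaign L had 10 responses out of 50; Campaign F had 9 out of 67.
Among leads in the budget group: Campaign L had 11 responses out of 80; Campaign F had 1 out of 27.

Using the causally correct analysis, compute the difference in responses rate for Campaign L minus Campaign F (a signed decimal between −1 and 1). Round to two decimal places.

Within every customer segment level Campaign L has the higher rate, yet pooled Campaign F does — Simpson's reversal.
Here customer segment is a common cause — it drives both which campaign a case falls under and the outcome. The crude comparison mixes populations; the stratum-specific rates are the causally relevant ones.
Adjusting over the population distribution of customer segment: 0.360·(0.650−0.396) + 0.334·(0.200−0.134) + 0.306·(0.138−0.037) = +0.144.

+0.14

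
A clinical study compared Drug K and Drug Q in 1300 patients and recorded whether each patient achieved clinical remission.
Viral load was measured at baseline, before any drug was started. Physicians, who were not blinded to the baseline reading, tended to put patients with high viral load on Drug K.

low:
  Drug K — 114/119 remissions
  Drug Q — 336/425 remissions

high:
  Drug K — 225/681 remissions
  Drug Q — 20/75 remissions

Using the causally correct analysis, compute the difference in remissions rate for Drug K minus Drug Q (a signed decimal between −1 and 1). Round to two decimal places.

Nothing the drug does changes viral load; the imbalance is an allocation artefact. With viral load also predicting the outcome, the pooled figure is confounded, and the within-stratum comparison is the causal one.
Adjusting over the population distribution of viral load: 0.418·(0.958−0.791) + 0.582·(0.330−0.267) = +0.107.

+0.11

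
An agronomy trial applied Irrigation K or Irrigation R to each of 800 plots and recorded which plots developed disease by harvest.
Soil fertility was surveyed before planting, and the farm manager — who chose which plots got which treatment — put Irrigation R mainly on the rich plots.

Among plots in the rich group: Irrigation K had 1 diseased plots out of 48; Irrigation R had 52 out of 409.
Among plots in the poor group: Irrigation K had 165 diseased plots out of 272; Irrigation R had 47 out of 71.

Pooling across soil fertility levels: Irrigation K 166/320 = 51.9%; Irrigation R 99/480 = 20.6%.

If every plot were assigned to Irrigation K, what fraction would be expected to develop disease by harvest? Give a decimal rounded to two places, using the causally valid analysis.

The stratified and pooled comparisons disagree (Irrigation K wins within each soil fertility; Irrigation R wins overall), so the answer turns on the causal role of soil fertility.
The imbalance in soil fertility arose from how plots were allocated, not from anything the irrigation did; and soil fertility independently affects the outcome. The pooled gap is confounded — condition on soil fertility.
Standardising Irrigation K to the population soil fertility mix: 0.571·1/48 + 0.429·165/272 = 0.272.

0.27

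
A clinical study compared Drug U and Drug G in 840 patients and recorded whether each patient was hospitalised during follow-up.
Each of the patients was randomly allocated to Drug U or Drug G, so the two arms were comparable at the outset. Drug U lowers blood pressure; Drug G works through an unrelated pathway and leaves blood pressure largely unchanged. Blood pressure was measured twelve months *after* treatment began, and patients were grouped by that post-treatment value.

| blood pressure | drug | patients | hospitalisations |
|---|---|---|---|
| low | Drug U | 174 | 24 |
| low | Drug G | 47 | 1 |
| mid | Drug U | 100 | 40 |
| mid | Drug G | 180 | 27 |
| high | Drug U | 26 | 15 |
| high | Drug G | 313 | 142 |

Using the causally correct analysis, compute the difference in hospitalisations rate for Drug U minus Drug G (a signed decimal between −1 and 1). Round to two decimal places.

-0.05

The stratified and pooled comparisons disagree (Drug G wins within each blood pressure; Drug U wins overall), so the answer turns on the causal role of blood pressure.
Blood pressure is downstream of the drug. One should not condition on a consequence of treatment, so the overall rates are the right comparison.
The causal difference is the pooled difference: 0.263 − 0.315 = -0.051.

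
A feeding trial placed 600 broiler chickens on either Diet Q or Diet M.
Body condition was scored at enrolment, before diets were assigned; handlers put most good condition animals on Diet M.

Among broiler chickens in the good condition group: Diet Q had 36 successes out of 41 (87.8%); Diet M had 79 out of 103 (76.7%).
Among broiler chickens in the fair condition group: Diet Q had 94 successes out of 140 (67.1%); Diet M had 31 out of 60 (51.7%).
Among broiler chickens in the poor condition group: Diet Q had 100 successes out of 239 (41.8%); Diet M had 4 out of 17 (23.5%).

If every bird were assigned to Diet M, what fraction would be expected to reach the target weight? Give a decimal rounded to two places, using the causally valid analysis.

0.46

The starting body condition-specific comparison favours Diet Q throughout, but the pooled figures favour Diet M. The question is whether to condition on starting body condition.
Starting body condition is set before the diet has any effect — it is not caused by the diet — and it independently drives the outcome. That makes it a confounder, so the causal comparison is within starting body condition levels.
Standardising Diet M to the population starting body condition mix: 0.240·79/103 + 0.333·31/60 + 0.427·4/17 = 0.457.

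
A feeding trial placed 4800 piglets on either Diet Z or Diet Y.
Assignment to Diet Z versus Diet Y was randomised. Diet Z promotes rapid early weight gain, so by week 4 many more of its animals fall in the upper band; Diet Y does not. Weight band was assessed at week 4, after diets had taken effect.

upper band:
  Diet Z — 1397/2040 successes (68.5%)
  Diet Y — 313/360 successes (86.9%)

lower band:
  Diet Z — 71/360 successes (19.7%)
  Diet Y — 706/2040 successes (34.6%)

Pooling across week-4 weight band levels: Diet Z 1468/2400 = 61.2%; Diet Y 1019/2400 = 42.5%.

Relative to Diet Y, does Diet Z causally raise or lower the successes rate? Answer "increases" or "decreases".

Because the diet influences week-4 weight band, week-4 weight band is a post-treatment mediator, not a confounder. Stratifying on it would bias the estimate; the causal effect is the crude pooled difference.
Pooled: Diet Z 61.2% vs Diet Y 42.5%; Diet Z is higher overall.

increases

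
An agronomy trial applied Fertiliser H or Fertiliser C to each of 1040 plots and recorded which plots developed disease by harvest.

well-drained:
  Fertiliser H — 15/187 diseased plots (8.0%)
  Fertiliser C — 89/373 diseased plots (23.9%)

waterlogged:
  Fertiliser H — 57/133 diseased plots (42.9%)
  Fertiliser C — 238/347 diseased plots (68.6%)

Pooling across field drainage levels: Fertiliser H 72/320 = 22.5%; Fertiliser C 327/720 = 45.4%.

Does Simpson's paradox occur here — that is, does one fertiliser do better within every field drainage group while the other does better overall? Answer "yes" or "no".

Within each field drainage level (well-drained 8.0% vs 23.9%; waterlogged 42.9% vs 68.6%), Fertiliser H has the lower rate every time. Pooled: 22.5% vs 45.4% — Fertiliser H has the lower rate overall. They agree.

no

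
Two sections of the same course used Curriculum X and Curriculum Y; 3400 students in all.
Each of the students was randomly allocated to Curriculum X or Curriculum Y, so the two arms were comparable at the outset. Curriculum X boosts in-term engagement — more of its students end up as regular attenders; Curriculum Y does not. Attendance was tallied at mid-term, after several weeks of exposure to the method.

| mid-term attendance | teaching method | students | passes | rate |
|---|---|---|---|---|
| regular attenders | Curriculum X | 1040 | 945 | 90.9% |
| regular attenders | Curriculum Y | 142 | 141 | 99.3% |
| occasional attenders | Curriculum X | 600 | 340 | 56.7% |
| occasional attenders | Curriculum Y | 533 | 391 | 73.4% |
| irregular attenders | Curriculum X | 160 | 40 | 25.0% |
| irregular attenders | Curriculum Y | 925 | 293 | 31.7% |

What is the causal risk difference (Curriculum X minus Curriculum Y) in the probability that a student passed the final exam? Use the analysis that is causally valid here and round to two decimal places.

Because the teaching method influences mid-term attendance, mid-term attendance is a post-treatment mediator, not a confounder. Stratifying on it would bias the estimate; the causal effect is the crude pooled difference.
The causal difference is the pooled difference: 0.736 − 0.516 = +0.220.

+0.22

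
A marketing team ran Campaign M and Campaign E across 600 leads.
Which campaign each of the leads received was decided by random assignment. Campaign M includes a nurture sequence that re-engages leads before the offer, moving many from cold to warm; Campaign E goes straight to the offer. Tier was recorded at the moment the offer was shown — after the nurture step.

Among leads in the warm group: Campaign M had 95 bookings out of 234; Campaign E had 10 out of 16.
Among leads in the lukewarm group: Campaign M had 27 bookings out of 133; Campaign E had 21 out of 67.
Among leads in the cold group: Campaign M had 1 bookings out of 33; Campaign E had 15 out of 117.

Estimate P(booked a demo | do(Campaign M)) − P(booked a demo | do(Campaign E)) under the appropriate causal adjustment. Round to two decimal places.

The engagement tier-specific comparison favours Campaign E throughout, but the pooled figures favour Campaign M. The question is whether to condition on engagement tier.
Engagement tier is downstream of the campaign. One should not condition on a consequence of treatment, so the overall rates are the right comparison.
The causal difference is the pooled difference: 0.307 − 0.230 = +0.077.

+0.08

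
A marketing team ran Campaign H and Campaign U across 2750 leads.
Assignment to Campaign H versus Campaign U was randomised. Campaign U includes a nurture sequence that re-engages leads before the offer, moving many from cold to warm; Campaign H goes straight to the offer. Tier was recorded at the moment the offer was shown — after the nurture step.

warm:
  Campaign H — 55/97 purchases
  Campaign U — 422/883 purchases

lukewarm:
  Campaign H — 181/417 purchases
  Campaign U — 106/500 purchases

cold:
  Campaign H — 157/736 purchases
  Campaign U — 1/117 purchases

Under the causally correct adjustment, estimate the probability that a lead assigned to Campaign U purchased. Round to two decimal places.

0.35

Stratifying would compare campaigns among leads the campaigns themselves sorted into engagement tier groups — a form of selection on an intermediate. The unconditioned pooled rates give the total causal effect.
So P(outcome | do(Campaign U)) is just the pooled rate for Campaign U: 529/1500 = 0.353.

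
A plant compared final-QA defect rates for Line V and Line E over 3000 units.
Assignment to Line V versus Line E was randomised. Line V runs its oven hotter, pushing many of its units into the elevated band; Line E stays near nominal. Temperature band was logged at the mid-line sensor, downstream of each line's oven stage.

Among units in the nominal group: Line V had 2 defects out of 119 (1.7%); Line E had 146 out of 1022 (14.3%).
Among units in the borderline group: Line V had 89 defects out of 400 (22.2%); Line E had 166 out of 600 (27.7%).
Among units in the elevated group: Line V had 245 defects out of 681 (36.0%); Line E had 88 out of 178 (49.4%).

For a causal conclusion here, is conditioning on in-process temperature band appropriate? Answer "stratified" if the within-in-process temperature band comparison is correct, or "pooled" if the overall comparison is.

The distribution of in-process temperature band is itself part of what the line does — it is an intermediate outcome. Holding it fixed would remove that part of the effect; the total effect is the pooled difference.
Pooled: Line V 28.0% vs Line E 22.2%; Line E is lower overall.

pooled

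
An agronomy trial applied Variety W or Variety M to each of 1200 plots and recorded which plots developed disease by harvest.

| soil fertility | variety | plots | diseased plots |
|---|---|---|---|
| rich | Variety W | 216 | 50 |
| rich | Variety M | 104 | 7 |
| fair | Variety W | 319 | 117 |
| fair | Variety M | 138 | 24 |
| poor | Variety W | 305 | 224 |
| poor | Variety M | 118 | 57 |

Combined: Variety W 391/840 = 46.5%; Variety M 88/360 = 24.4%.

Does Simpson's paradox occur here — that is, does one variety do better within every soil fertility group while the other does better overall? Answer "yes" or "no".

Within each soil fertility level (rich 23.1% vs 6.7%; fair 36.7% vs 17.4%; poor 73.4% vs 48.3%), Variety M has the lower rate every time. Pooled: 46.5% vs 24.4% — Variety M has the lower rate overall. They agree.

no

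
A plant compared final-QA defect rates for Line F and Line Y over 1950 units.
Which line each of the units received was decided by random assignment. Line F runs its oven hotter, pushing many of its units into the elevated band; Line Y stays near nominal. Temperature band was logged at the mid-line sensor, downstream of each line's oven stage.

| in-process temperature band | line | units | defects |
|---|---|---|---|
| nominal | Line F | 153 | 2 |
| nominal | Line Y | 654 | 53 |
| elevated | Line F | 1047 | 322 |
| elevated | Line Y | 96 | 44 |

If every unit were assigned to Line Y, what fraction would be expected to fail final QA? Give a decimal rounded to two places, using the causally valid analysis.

Within every in-process temperature band level Line F has the lower rate, yet pooled Line Y does — Simpson's reversal.
Stratifying would compare lines among units the lines themselves sorted into in-process temperature band groups — a form of selection on an intermediate. The unconditioned pooled rates give the total causal effect.
So P(outcome | do(Line Y)) is just the pooled rate for Line Y: 97/750 = 0.129.

0.13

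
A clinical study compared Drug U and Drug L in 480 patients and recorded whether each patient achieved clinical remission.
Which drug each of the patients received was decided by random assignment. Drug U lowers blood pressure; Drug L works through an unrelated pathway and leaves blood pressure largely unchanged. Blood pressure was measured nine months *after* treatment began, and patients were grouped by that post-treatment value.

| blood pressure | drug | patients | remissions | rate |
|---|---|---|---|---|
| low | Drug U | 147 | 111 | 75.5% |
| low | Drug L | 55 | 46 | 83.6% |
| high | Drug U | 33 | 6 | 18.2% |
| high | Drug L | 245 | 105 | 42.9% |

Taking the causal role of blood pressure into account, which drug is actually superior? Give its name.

The blood pressure-specific comparison favours Drug L throughout, but the pooled figures favour Drug U. The question is whether to condition on blood pressure.
Stratifying would compare drugs among patients the drugs themselves sorted into blood pressure groups — a form of selection on an intermediate. The unconditioned pooled rates give the total causal effect.
Pooled: Drug U 65.0% vs Drug L 50.3%; Drug U is higher overall.

Drug U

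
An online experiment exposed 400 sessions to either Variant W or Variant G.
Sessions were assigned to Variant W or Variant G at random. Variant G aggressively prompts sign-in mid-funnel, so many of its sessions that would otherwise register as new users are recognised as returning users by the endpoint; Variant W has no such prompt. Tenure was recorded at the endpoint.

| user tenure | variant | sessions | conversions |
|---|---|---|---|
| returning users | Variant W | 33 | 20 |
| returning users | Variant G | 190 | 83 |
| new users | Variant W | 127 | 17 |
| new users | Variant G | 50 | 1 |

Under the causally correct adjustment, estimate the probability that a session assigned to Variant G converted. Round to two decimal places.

Because the variant influences user tenure, user tenure is a post-treatment mediator, not a confounder. Stratifying on it would bias the estimate; the causal effect is the crude pooled difference.
So P(outcome | do(Variant G)) is just the pooled rate for Variant G: 84/240 = 0.350.

0.35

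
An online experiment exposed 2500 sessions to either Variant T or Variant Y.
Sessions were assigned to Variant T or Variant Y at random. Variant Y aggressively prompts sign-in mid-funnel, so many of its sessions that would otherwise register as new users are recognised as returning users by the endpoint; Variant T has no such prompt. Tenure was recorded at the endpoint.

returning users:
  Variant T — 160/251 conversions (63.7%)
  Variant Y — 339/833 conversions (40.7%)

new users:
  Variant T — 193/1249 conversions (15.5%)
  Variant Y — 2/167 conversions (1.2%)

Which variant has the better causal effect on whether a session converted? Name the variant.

Variant T is higher inside every user tenure stratum but Variant Y is higher in aggregate. Whether to stratify depends on how user tenure relates to the variant.
Because the variant influences user tenure, user tenure is a post-treatment mediator, not a confounder. Stratifying on it would bias the estimate; the causal effect is the crude pooled difference.
Pooled: Variant T 23.5% vs Variant Y 34.1%; Variant Y is higher overall.

Variant Y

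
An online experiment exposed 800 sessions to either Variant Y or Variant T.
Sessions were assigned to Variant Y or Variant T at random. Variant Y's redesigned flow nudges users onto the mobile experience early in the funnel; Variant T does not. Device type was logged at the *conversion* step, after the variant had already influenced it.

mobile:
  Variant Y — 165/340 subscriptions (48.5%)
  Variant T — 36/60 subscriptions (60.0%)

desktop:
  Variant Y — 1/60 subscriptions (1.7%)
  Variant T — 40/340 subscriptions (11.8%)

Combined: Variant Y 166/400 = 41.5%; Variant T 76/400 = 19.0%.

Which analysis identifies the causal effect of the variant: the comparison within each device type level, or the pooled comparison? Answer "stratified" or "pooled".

pooled

Stratifying would compare variants among sessions the variants themselves sorted into device type groups — a form of selection on an intermediate. The unconditioned pooled rates give the total causal effect.
Pooled: Variant Y 41.5% vs Variant T 19.0%; Variant Y is higher overall.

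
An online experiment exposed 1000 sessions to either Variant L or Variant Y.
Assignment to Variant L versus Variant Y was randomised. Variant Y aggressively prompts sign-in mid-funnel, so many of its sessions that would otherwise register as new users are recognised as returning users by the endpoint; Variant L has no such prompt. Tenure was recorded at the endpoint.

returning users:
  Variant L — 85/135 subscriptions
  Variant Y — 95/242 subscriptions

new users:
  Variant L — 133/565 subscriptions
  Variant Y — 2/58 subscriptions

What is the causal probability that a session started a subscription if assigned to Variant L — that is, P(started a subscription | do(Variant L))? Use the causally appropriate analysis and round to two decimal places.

0.31

Within every user tenure level Variant L has the higher rate, yet pooled Variant Y does — Simpson's reversal.
User tenure here is a post-treatment variable shaped by the variant; conditioning on it would introduce bias rather than remove it. The overall comparison is the causal one.
So P(outcome | do(Variant L)) is just the pooled rate for Variant L: 218/700 = 0.311.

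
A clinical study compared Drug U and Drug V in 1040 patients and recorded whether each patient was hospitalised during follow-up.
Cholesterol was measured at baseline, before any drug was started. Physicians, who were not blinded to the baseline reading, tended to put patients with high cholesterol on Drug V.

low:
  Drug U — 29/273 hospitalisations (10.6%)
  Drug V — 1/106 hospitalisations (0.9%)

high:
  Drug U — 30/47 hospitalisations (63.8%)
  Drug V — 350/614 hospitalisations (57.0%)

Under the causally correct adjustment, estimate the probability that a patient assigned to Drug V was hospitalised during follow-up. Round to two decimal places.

0.37

The stratified and pooled comparisons disagree (Drug V wins within each cholesterol; Drug U wins overall), so the answer turns on the causal role of cholesterol.
Cholesterol differs across drugs for reasons unrelated to any effect of the drug itself, and it separately predicts the outcome — a classic confounder. We must compare within cholesterol levels.
Standardising Drug V to the population cholesterol mix: 0.364·1/106 + 0.636·350/614 = 0.366.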